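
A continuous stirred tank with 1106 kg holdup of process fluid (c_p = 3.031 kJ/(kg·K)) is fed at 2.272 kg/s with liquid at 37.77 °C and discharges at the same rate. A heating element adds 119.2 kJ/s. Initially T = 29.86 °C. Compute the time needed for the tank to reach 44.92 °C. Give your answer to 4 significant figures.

442.6 s

First-law balance (no shaft work): M c_p dT/dt = ṁ c_p (T_in − T) + 119.2.
τ = M/ṁ = 486.796 s; T_ss = T_in + Q̇/(ṁ c_p) = 55.0794 °C.
T(t) = T_ss + (T₀ − T_ss) e^(−t/τ). Set T = 44.92:
e^(−t/τ) = (44.92 − 55.0794)/(29.86 − 55.0794) = 0.402841
t = −486.796 · ln(0.402841) = 442.602 s.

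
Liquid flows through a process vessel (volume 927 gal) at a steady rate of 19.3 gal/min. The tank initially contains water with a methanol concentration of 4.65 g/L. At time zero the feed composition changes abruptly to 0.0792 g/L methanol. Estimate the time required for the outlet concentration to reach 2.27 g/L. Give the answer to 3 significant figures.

35.3 min

Species balance: V dC/dt = Q(C_in − C) ⇒ τ = V/Q = 48.031 min.
C(t) = C_in + (C₀ − C_in) e^(−t/τ). Set C = 2.27 and solve for t:
e^(−t/τ) = (C − C_in)/(C₀ − C_in) = (2.27 − 0.0792)/(4.65 − 0.0792) = 0.47930
t = −τ ln(…) = 48.031 × 0.73542 = 35.323 min.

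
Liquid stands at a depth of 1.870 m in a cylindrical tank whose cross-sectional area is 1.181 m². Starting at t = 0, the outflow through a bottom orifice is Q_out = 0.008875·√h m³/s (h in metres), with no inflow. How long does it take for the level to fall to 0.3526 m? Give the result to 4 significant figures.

205.9 s

Unsteady balance on liquid volume: A dh/dt = −0.008875 √h.
∫ h^(−1/2) dh = −(0.008875/A) ∫ dt, giving 2√h = 2√h₀ − (0.008875/A) t.
t = 2A(√h₀ − √h)/0.008875 = 2·1.181·(√1.870 − √0.3526)/0.008875
  = 2.36200 × (1.36748 − 0.593801) / 0.008875 = 205.907 s.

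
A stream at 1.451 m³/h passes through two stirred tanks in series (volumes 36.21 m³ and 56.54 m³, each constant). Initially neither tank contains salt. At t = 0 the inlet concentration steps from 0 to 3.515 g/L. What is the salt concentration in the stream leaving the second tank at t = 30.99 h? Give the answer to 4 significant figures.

0.9103 g/L

Each tank obeys Vᵢ dCᵢ/dt = Q(Cᵢ₋₁ − Cᵢ), so τᵢ = Vᵢ/Q.
τ₁ = 36.21/1.451 = 24.9552 h; τ₂ = 56.54/1.451 = 38.9662 h.
Solving the cascade with C₁(0)=C₂(0)=0 gives C₂(t) = C_in[1 − (τ₁ e^(−t/τ₁) − τ₂ e^(−t/τ₂))/(τ₁ − τ₂)].
At t = 30.99: e^(−t/τ₁) = 0.288857, e^(−t/τ₂) = 0.451444.
C₂ = 3.515·[1 − (24.9552·0.288857 − 38.9662·0.451444)/(-14.0110)] = 3.515·0.258970 = 0.910278 g/L.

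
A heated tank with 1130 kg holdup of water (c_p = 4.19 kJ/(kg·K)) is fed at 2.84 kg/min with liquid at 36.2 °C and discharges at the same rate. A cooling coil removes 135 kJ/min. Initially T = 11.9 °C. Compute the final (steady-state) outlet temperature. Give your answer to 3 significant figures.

24.9 °C

M c_p dT/dt = ṁ c_p (T_in − T) − Q̇.
At steady state dT/dt = 0 ⇒ T_ss = T_in − Q̇/(ṁ c_p) = 36.2 − 135/(2.84·4.19) = 24.855 °C.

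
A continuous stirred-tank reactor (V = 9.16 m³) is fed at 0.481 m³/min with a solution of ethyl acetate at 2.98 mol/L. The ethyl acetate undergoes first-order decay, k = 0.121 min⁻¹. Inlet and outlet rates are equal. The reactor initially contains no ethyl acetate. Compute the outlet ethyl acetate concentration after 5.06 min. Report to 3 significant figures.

0.527 mol/L

Accumulation = in − out − consumed: V dC/dt = Q C_in − Q C − k V C.
This is linear with rate a = Q/V + k = 0.17351 min⁻¹.
C_ss = Q C_in/(Q + kV) = 0.90186 mol/L; C(t) = C_ss + (C₀ − C_ss) e^(−a t).
C(5.06) = 0.90186 + (-0.90186)·e^(−0.17351·5.06) = 0.90186 + (-0.90186)·0.41563 = 0.52702 mol/L.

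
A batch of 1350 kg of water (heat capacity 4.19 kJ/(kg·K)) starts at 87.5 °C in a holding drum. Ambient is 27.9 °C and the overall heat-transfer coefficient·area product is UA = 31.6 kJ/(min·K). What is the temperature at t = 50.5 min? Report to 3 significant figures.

M c_p dT/dt = −UA(T − T_amb).
dT/dt = (T_ss − T)/τ with T_ss = T_amb = 27.900 °C, τ = M c_p/UA = 1350·4.19/31.6 = 179.00 min.
T approaches T_ss exponentially: T(t) = T_ss + (T₀ − T_ss) e^(−t/τ).
T(50.5) = 27.900 + (59.600)·0.75418 = 72.849 °C.

72.8 °C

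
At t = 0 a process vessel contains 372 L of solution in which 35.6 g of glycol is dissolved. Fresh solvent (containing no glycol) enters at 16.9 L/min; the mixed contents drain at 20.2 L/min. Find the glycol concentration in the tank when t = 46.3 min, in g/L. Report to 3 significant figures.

Total volume: dV/dt = Q_in − Q_out = -3.3000 L/min, so V(t) = 372 − 3.3000 t and V(46.3) = 219.21 L.
Solute balance: dm/dt = 0 − Q_out C = −Q_out m/V(t).
Separate: dm/m = −Q_out dt/V(t) ⇒ ln(m/m₀) = −(Q_out/(Q_in−Q_out)) ln(V/V₀).
m = m₀ (V₀/V)^(Q_out/(Q_in−Q_out)) = 35.6 × (372/219.21)^(-6.1212) = 1.3980 g.
C = m/V = 1.3980/219.21 = 0.0063775 g/L.

0.00638 g/L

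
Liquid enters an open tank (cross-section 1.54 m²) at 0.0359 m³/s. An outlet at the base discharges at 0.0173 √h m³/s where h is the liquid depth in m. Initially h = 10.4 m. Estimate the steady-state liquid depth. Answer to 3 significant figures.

4.31 m

Mass balance (ρ constant): A dh/dt = Q_in − 0.0173 √h. At steady state dh/dt = 0:
Q_in = 0.0173 √h_ss ⇒ √h_ss = 0.0359/0.0173 = 2.0751.
h_ss = 2.0751² = 4.3062 m. (Since h₀ = 10.4 m > h_ss, the level will fall toward this value.)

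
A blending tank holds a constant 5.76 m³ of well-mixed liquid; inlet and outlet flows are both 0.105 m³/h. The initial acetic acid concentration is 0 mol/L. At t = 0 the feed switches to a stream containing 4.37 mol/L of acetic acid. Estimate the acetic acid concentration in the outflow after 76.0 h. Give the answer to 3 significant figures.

3.28 mol/L

Unsteady species balance (constant V, well mixed): V dC/dt = Q(C_in − C).
Rewrite as dC/dt + C/τ = C_in/τ, τ = V/Q = 54.857 h.
C approaches C_in exponentially: C(t) = C_in + (C₀ − C_in) e^(−t/τ).
C(76.0) = 4.37 + (0 − 4.37)·e^(−76.0/54.857) = 4.37 + (-4.3700)·0.25022 = 3.2765 mol/L.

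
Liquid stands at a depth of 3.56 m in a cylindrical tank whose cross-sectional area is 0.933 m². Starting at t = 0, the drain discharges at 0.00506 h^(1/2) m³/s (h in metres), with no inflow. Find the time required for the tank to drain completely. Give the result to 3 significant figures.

A dh/dt = −Q_out = −0.00506 √h.
Separate and integrate: 2(√h − √h₀) = −(0.00506/A) t.
Set h = 0: 2√h₀ = (0.00506/A) t_empty ⇒ t_empty = 2A√h₀/0.00506.
t_empty = 2·0.933·√3.56/0.00506 = 1.8660·1.8868/0.00506 = 695.80 s.

696 s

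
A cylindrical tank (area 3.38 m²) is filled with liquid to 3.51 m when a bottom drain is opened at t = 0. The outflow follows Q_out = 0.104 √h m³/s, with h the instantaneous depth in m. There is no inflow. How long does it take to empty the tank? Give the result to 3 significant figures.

With no inflow, A dh/dt = −0.104 √h.
∫ h^(−1/2) dh = −(0.104/A) ∫ dt, giving 2√h = 2√h₀ − (0.104/A) t.
Set h = 0: 2√h₀ = (0.104/A) t_empty ⇒ t_empty = 2A√h₀/0.104.
t_empty = 2·3.38·√3.51/0.104 = 6.7600·1.8735/0.104 = 121.78 s.

122 s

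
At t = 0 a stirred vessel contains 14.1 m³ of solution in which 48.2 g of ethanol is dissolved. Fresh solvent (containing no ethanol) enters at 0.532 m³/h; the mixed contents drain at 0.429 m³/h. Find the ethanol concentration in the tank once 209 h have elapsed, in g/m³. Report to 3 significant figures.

Total volume: dV/dt = Q_in − Q_out = 0.10300 m³/h, so V(t) = 14.1 + 0.10300 t and V(209) = 35.627 m³.
No ethanol enters, so dm/dt = −Q_out · (m/V).
Separate: dm/m = −Q_out dt/V(t) ⇒ ln(m/m₀) = −(Q_out/(Q_in−Q_out)) ln(V/V₀).
m = m₀ (V₀/V)^(Q_out/(Q_in−Q_out)) = 48.2 × (14.1/35.627)^(4.1650) = 1.0148 g.
C = m/V = 1.0148/35.627 = 0.028483 g/m³.

0.0285 g/m³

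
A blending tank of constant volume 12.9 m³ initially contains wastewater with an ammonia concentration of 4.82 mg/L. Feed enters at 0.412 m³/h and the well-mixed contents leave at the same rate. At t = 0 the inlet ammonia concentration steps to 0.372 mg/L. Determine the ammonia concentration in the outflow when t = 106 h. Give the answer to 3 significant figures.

Unsteady species balance (constant V, well mixed): V dC/dt = Q(C_in − C).
Time constant τ = V/Q = 12.9/0.412 = 31.311 h.
This is linear first-order; C(t) = C_in + (C₀ − C_in) e^(−t/τ).
C(106) = 0.372 + (4.82 − 0.372)·e^(−106/31.311) = 0.372 + (4.4480)·0.033863 = 0.52262 mg/L.

0.523 mg/L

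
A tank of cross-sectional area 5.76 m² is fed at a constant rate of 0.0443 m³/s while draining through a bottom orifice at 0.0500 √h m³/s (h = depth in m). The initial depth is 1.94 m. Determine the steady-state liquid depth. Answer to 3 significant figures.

Level balance: A dh/dt = 0.0443 − 0.0500 √h. Setting dh/dt = 0:
Q_in = 0.0500 √h_ss ⇒ √h_ss = 0.0443/0.0500 = 0.88600.
h_ss = 0.88600² = 0.78500 m. (Since h₀ = 1.94 m > h_ss, the level will fall toward this value.)

0.785 m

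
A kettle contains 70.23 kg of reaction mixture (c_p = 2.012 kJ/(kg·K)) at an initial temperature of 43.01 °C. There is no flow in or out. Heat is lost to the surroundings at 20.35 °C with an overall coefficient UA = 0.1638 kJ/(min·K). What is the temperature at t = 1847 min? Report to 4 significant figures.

Lumped-capacitance energy balance: M c_p dT/dt = UA(T_amb − T).
dT/dt = (T_ss − T)/τ with T_ss = T_amb = 20.3500 °C, τ = M c_p/UA = 70.23·2.012/0.1638 = 862.654 min.
Solution: T(t) = T_ss + (T₀ − T_ss) e^(−t/τ).
T(1847) = 20.3500 + (22.6600)·0.117529 = 23.0132 °C.

23.01 °C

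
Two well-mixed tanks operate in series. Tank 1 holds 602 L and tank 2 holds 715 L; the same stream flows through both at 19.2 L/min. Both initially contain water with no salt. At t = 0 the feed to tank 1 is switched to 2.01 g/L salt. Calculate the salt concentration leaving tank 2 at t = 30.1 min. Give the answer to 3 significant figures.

0.443 g/L

Species balance on tank i: dCᵢ/dt = (Cᵢ₋₁ − Cᵢ)/τᵢ with τᵢ = Vᵢ/Q.
τ₁ = 602/19.2 = 31.354 min; τ₂ = 715/19.2 = 37.240 min.
Solving the cascade with C₁(0)=C₂(0)=0 gives C₂(t) = C_in[1 − (τ₁ e^(−t/τ₁) − τ₂ e^(−t/τ₂))/(τ₁ − τ₂)].
At t = 30.1: e^(−t/τ₁) = 0.38289, e^(−t/τ₂) = 0.44562.
C₂ = 2.01·[1 − (31.354·0.38289 − 37.240·0.44562)/(-5.8854)] = 2.01·0.22018 = 0.44256 g/L.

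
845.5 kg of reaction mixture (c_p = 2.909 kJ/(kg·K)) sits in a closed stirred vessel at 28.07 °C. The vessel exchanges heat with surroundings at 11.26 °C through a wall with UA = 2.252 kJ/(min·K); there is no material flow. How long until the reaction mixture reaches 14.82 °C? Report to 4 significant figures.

M c_p dT/dt = −UA(T − T_amb).
τ = M c_p/UA = 1092.17 min; T_ss = T_amb = 11.2600 °C.
T(t) = T_ss + (T₀ − T_ss)e^(−t/τ); set T = 14.82:
t = −τ ln[(T − T_ss)/(T₀ − T_ss)] = −1092.17 · ln(0.211779) = 1695.28 min.

1695 min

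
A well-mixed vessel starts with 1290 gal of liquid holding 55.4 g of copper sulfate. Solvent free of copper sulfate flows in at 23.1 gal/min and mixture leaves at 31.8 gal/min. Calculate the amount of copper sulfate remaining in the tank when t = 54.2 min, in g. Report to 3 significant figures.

Total volume: dV/dt = Q_in − Q_out = -8.7000 gal/min, so V(t) = 1290 − 8.7000 t and V(54.2) = 818.46 gal.
Solute balance: dm/dt = 0 − Q_out C = −Q_out m/V(t).
dm/m = −Q_out dt/(V₀ − 8.7000 t); integrating gives ln(m/m₀) = −(Q_out/(Q_in−Q_out)) ln(V/V₀).
m = m₀ (V₀/V)^(Q_out/(Q_in−Q_out)) = 55.4 × (1290/818.46)^(-3.6552) = 10.502 g.

10.5 g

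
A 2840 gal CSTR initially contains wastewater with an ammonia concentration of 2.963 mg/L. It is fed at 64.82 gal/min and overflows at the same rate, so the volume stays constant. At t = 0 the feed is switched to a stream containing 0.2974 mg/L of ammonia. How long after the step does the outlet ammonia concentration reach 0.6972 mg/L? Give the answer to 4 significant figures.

83.12 min

Species balance: V dC/dt = Q(C_in − C) ⇒ τ = V/Q = 43.8136 min.
C(t) = C_in + (C₀ − C_in) e^(−t/τ). Set C = 0.6972 and solve for t:
e^(−t/τ) = (C − C_in)/(C₀ − C_in) = (0.6972 − 0.2974)/(2.963 − 0.2974) = 0.149985
t = −τ ln(…) = 43.8136 × 1.89722 = 83.1241 min.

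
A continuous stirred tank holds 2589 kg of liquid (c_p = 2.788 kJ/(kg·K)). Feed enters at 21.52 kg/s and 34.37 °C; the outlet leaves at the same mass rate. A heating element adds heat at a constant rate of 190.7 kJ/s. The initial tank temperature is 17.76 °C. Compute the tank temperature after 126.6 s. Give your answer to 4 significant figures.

M c_p dT/dt = ṁ c_p (T_in − T) + Q̇.
Rearrange: dT/dt = (T_ss − T)/τ with τ = M/ṁ = 120.307 s and T_ss = T_in + Q̇/(ṁ c_p) = 37.5485 °C.
Integrating: T(t) = T_ss + (T₀ − T_ss) e^(−t/τ).
T(126.6) = 37.5485 + (-19.7885)·e^(−126.6/120.307) = 37.5485 + (-19.7885)·0.349130 = 30.6397 °C.

30.64 °C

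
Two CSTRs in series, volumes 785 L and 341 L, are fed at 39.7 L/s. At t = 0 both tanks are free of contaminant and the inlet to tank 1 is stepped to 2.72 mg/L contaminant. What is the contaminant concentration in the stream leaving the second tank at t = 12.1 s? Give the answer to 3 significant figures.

0.623 mg/L

Each tank obeys Vᵢ dCᵢ/dt = Q(Cᵢ₋₁ − Cᵢ), so τᵢ = Vᵢ/Q.
τ₁ = 785/39.7 = 19.773 s; τ₂ = 341/39.7 = 8.5894 s.
Tank 1: C₁ = C_in(1 − e^(−t/τ₁)). Tank 2 (τ₁ ≠ τ₂): C₂ = C_in[1 − (τ₁ e^(−t/τ₁) − τ₂ e^(−t/τ₂))/(τ₁ − τ₂)].
At t = 12.1: e^(−t/τ₁) = 0.54230, e^(−t/τ₂) = 0.24446.
C₂ = 2.72·[1 − (19.773·0.54230 − 8.5894·0.24446)/(11.184)] = 2.72·0.22895 = 0.62275 mg/L.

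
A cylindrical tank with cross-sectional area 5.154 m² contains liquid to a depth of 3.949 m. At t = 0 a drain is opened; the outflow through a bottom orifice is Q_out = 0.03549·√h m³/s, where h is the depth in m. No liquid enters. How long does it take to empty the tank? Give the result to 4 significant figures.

Volume balance on the tank: A dh/dt = −0.03549 √h.
Separate and integrate: 2(√h − √h₀) = −(0.03549/A) t.
Tank is empty when √h = 0: t_empty = 2A√h₀/0.03549.
t_empty = 2·5.154·√3.949/0.03549 = 10.3080·1.98721/0.03549 = 577.181 s.

577.2 s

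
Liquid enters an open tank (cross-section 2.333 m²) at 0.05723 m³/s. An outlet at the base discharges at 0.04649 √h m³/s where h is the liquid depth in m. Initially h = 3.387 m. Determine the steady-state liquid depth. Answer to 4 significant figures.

1.515 m

A dh/dt = Q_in − 0.04649 √h. Steady state requires inflow = outflow:
Q_in = 0.04649 √h_ss ⇒ √h_ss = 0.05723/0.04649 = 1.23102.
h_ss = 1.23102² = 1.51540 m. (Since h₀ = 3.387 m > h_ss, the level will fall toward this value.)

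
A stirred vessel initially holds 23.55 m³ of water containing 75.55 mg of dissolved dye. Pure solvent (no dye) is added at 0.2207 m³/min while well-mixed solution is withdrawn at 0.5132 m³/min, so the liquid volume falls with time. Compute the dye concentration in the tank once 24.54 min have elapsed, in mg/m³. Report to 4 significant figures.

Let m(t) be the amount of dye. Volume: V(t) = V₀ + (Q_in − Q_out) t = 23.55 − 0.292500 t; V(24.54) = 16.3721 m³.
Species balance (pure solvent in): dm/dt = −Q_out · m/V(t).
dm/m = −Q_out dt/(V₀ − 0.292500 t); integrating gives ln(m/m₀) = −(Q_out/(Q_in−Q_out)) ln(V/V₀).
m = m₀ (V₀/V)^(Q_out/(Q_in−Q_out)) = 75.55 × (23.55/16.3721)^(-1.75453) = 39.9223 mg.
C = m/V = 39.9223/16.3721 = 2.43844 mg/m³.

2.438 mg/m³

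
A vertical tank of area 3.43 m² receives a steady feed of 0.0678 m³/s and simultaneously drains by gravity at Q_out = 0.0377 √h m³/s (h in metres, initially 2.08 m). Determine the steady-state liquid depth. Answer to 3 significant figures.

A dh/dt = Q_in − 0.0377 √h. Steady state requires inflow = outflow:
Q_in = 0.0377 √h_ss ⇒ √h_ss = 0.0678/0.0377 = 1.7984.
h_ss = 1.7984² = 3.2343 m. (Since h₀ = 2.08 m < h_ss, the level will rise toward this value.)

3.23 m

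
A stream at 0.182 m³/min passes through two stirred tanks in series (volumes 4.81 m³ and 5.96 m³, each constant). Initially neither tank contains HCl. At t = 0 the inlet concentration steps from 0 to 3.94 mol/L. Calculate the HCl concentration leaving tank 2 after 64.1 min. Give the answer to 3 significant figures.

2.51 mol/L

Each tank obeys Vᵢ dCᵢ/dt = Q(Cᵢ₋₁ − Cᵢ), so τᵢ = Vᵢ/Q.
τ₁ = 4.81/0.182 = 26.429 min; τ₂ = 5.96/0.182 = 32.747 min.
Solving the cascade with C₁(0)=C₂(0)=0 gives C₂(t) = C_in[1 − (τ₁ e^(−t/τ₁) − τ₂ e^(−t/τ₂))/(τ₁ − τ₂)].
At t = 64.1: e^(−t/τ₁) = 0.088442, e^(−t/τ₂) = 0.14122.
C₂ = 3.94·[1 − (26.429·0.088442 − 32.747·0.14122)/(-6.3187)] = 3.94·0.63802 = 2.5138 mol/L.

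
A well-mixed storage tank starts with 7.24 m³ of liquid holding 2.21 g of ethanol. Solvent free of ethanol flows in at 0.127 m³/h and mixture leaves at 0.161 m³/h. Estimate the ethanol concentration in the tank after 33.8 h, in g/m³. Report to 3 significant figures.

0.160 g/m³

Let m(t) be the amount of ethanol. Volume: V(t) = V₀ + (Q_in − Q_out) t = 7.24 − 0.034000 t; V(33.8) = 6.0908 m³.
No ethanol enters, so dm/dt = −Q_out · (m/V).
Separate: dm/m = −Q_out dt/V(t) ⇒ ln(m/m₀) = −(Q_out/(Q_in−Q_out)) ln(V/V₀).
m = m₀ (V₀/V)^(Q_out/(Q_in−Q_out)) = 2.21 × (7.24/6.0908)^(-4.7353) = 0.97486 g.
C = m/V = 0.97486/6.0908 = 0.16005 g/m³.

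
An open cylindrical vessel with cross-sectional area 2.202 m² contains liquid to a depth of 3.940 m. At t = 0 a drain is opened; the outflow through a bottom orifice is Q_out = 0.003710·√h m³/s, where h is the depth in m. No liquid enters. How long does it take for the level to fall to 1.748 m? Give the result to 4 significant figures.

786.8 s

With no inflow, A dh/dt = −0.003710 √h.
Separate and integrate: 2(√h − √h₀) = −(0.003710/A) t.
t = 2A(√h₀ − √h)/0.003710 = 2·2.202·(√3.940 − √1.748)/0.003710
  = 4.40400 × (1.98494 − 1.32212) / 0.003710 = 786.813 s.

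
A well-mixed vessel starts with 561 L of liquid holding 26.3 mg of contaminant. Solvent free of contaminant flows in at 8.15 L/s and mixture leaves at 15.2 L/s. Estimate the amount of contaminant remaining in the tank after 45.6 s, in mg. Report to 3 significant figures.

4.20 mg

Let m(t) be the amount of contaminant. Volume: V(t) = V₀ + (Q_in − Q_out) t = 561 − 7.0500 t; V(45.6) = 239.52 L.
No contaminant enters, so dm/dt = −Q_out · (m/V).
dm/m = −Q_out dt/(V₀ − 7.0500 t); integrating gives ln(m/m₀) = −(Q_out/(Q_in−Q_out)) ln(V/V₀).
m = m₀ (V₀/V)^(Q_out/(Q_in−Q_out)) = 26.3 × (561/239.52)^(-2.1560) = 4.1980 mg.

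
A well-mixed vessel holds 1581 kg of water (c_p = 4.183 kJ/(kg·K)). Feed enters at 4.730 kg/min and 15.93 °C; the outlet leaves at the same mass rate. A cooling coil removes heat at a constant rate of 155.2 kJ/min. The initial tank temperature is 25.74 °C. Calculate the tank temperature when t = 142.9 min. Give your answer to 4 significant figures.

Energy balance: M c_p dT/dt = ṁ c_p (T_in − T) − 155.2.
τ = M/ṁ = 334.249 min; T_ss = T_in − Q̇/(ṁ c_p) = 15.93 − 155.2/(4.730·4.183) = 8.08591 °C.
This is linear first-order; T(t) = T_ss + (T₀ − T_ss) e^(−t/τ).
T(142.9) = 8.08591 + (17.6541)·e^(−142.9/334.249) = 8.08591 + (17.6541)·0.652121 = 19.5985 °C.

19.60 °C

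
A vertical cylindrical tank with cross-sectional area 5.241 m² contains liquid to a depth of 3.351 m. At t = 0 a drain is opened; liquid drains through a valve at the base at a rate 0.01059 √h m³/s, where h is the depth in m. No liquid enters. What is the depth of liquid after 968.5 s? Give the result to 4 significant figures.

0.7261 m

With no inflow, A dh/dt = −0.01059 √h.
∫ h^(−1/2) dh = −(0.01059/A) ∫ dt, giving 2√h = 2√h₀ − (0.01059/A) t.
√h = √3.351 − 0.01059·968.5/(2·5.241) = 1.83057 − 0.978479 = 0.852095.
h = 0.852095² = 0.726066 m.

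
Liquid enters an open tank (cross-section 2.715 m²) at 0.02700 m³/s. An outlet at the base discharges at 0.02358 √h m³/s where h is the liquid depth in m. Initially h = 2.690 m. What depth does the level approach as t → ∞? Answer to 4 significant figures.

1.311 m

A dh/dt = Q_in − 0.02358 √h. Steady state requires inflow = outflow:
Q_in = 0.02358 √h_ss ⇒ √h_ss = 0.02700/0.02358 = 1.14504.
h_ss = 1.14504² = 1.31111 m. (Since h₀ = 2.690 m > h_ss, the level will fall toward this value.)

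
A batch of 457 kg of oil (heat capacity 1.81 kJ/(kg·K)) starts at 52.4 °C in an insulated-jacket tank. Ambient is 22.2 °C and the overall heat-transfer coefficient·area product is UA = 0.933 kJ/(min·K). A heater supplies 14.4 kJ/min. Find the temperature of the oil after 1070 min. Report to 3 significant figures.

Energy balance: M c_p dT/dt = −UA(T − T_amb) + Q̇.
dT/dt = (T_ss − T)/τ with T_ss = T_amb + Q̇/UA = 22.2 + 14.4/0.933 = 37.634 °C, τ = M c_p/UA = 457·1.81/0.933 = 886.57 min.
This is linear first-order; T(t) = T_ss + (T₀ − T_ss) e^(−t/τ).
T(1070) = 37.634 + (14.766)·0.29912 = 42.051 °C.

42.1 °C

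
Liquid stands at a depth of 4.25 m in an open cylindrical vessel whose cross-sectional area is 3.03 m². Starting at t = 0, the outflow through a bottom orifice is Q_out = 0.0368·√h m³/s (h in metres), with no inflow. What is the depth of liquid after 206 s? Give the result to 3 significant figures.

Accumulation of liquid (constant cross-section A): A dh/dt = −0.0368 √h.
∫ h^(−1/2) dh = −(0.0368/A) ∫ dt, giving 2√h = 2√h₀ − (0.0368/A) t.
√h = √4.25 − 0.0368·206/(2·3.03) = 2.0616 − 1.2510 = 0.81060.
h = 0.81060² = 0.65707 m.

0.657 m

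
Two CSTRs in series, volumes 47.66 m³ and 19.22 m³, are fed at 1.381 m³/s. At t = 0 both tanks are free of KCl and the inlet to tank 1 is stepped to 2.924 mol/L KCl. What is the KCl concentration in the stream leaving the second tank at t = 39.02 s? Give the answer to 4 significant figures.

1.462 mol/L

Time constants: τᵢ = Vᵢ/Q for each well-mixed tank.
τ₁ = 47.66/1.381 = 34.5112 s; τ₂ = 19.22/1.381 = 13.9175 s.
Solving the cascade with C₁(0)=C₂(0)=0 gives C₂(t) = C_in[1 − (τ₁ e^(−t/τ₁) − τ₂ e^(−t/τ₂))/(τ₁ − τ₂)].
At t = 39.02: e^(−t/τ₁) = 0.322824, e^(−t/τ₂) = 0.0605870.
C₂ = 2.924·[1 − (34.5112·0.322824 − 13.9175·0.0605870)/(20.5938)] = 2.924·0.499953 = 1.46186 mol/L.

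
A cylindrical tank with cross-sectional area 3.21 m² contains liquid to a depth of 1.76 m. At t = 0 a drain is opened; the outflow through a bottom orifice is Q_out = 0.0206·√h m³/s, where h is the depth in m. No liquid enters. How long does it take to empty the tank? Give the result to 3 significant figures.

413 s

With no inflow, A dh/dt = −0.0206 √h.
Separate and integrate: 2(√h − √h₀) = −(0.0206/A) t.
Set h = 0: 2√h₀ = (0.0206/A) t_empty ⇒ t_empty = 2A√h₀/0.0206.
t_empty = 2·3.21·√1.76/0.0206 = 6.4200·1.3266/0.0206 = 413.45 s.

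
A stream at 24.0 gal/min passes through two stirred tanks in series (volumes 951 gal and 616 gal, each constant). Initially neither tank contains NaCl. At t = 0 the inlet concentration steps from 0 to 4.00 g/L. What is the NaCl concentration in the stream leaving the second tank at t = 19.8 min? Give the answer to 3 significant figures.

0.511 g/L

Each tank obeys Vᵢ dCᵢ/dt = Q(Cᵢ₋₁ − Cᵢ), so τᵢ = Vᵢ/Q.
τ₁ = 951/24.0 = 39.625 min; τ₂ = 616/24.0 = 25.667 min.
Tank 1: C₁ = C_in(1 − e^(−t/τ₁)). Tank 2 (τ₁ ≠ τ₂): C₂ = C_in[1 − (τ₁ e^(−t/τ₁) − τ₂ e^(−t/τ₂))/(τ₁ − τ₂)].
At t = 19.8: e^(−t/τ₁) = 0.60672, e^(−t/τ₂) = 0.46235.
C₂ = 4.00·[1 − (39.625·0.60672 − 25.667·0.46235)/(13.958)] = 4.00·0.12781 = 0.51124 g/L.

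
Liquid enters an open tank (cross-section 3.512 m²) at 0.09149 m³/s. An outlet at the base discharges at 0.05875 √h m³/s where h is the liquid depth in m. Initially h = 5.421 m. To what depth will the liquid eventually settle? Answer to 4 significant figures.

2.425 m

Level balance: A dh/dt = 0.09149 − 0.05875 √h. Setting dh/dt = 0:
Q_in = 0.05875 √h_ss ⇒ √h_ss = 0.09149/0.05875 = 1.55728.
h_ss = 1.55728² = 2.42511 m. (Since h₀ = 5.421 m > h_ss, the level will fall toward this value.)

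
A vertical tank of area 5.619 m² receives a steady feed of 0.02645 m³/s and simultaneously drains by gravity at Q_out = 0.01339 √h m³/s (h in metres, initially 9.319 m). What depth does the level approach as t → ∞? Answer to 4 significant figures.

3.902 m

Level balance: A dh/dt = 0.02645 − 0.01339 √h. Setting dh/dt = 0:
Q_in = 0.01339 √h_ss ⇒ √h_ss = 0.02645/0.01339 = 1.97535.
h_ss = 1.97535² = 3.90203 m. (Since h₀ = 9.319 m > h_ss, the level will fall toward this value.)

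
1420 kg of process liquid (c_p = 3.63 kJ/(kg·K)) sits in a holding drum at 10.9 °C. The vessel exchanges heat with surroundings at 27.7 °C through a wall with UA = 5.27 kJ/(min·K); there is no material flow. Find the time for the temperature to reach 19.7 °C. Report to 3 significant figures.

Heat balance on the well-mixed liquid: M c_p dT/dt = −UA(T − T_amb).
τ = M c_p/UA = 978.10 min; T_ss = T_amb = 27.700 °C.
T(t) = T_ss + (T₀ − T_ss)e^(−t/τ); set T = 19.7:
t = −τ ln[(T − T_ss)/(T₀ − T_ss)] = −978.10 · ln(0.47619) = 725.69 min.

726 min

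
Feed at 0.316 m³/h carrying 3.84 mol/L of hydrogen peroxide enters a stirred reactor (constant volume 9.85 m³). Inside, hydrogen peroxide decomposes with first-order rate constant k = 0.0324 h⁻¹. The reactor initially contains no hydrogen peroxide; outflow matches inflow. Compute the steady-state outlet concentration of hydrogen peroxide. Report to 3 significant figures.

Accumulation = in − out − consumed: V dC/dt = Q C_in − Q C − k V C.
At steady state: 0 = Q C_in − (Q + kV) C_ss, so C_ss = Q C_in/(Q + kV).
C_ss = 0.316·3.84/(0.316 + 0.0324·9.85) = 1.2134/0.63514 = 1.9105 mol/L.

1.91 mol/L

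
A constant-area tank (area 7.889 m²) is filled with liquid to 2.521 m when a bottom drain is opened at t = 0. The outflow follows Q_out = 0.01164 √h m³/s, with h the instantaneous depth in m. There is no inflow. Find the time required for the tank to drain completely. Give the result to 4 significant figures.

With no inflow, A dh/dt = −0.01164 √h.
Separate and integrate: 2(√h − √h₀) = −(0.01164/A) t.
Set h = 0: 2√h₀ = (0.01164/A) t_empty ⇒ t_empty = 2A√h₀/0.01164.
t_empty = 2·7.889·√2.521/0.01164 = 15.7780·1.58777/0.01164 = 2152.21 s.

2152 s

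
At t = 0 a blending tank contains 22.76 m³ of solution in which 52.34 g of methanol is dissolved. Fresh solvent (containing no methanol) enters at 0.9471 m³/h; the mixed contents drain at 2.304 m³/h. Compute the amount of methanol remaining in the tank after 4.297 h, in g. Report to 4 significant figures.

31.67 g

Total volume: dV/dt = Q_in − Q_out = -1.35690 m³/h, so V(t) = 22.76 − 1.35690 t and V(4.297) = 16.9294 m³.
No methanol enters, so dm/dt = −Q_out · (m/V).
Separate: dm/m = −Q_out dt/V(t) ⇒ ln(m/m₀) = −(Q_out/(Q_in−Q_out)) ln(V/V₀).
m = m₀ (V₀/V)^(Q_out/(Q_in−Q_out)) = 52.34 × (22.76/16.9294)^(-1.69799) = 31.6658 g.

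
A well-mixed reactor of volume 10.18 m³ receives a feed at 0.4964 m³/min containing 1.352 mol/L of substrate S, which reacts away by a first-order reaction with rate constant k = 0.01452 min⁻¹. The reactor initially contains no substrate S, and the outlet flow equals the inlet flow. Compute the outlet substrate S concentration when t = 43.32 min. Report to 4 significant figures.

0.9746 mol/L

V dC/dt = Q(C_in − C) − k V C.
This is linear with rate a = Q/V + k = 0.0632823 min⁻¹.
C_ss = Q C_in/(Q + kV) = 1.04179 mol/L; C(t) = C_ss + (C₀ − C_ss) e^(−a t).
C(43.32) = 1.04179 + (-1.04179)·e^(−0.0632823·43.32) = 1.04179 + (-1.04179)·0.0644808 = 0.974611 mol/L.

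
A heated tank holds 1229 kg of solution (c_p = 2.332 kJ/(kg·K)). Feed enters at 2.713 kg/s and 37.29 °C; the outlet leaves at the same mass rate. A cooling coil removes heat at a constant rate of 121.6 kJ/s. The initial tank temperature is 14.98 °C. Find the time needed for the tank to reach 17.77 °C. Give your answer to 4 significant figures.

Heat balance on the well-mixed liquid: M c_p dT/dt = ṁ c_p (T_in − T) − 121.6.
τ = M/ṁ = 453.004 s; T_ss = T_in − Q̇/(ṁ c_p) = 18.0699 °C.
T(t) = T_ss + (T₀ − T_ss) e^(−t/τ). Set T = 17.77:
e^(−t/τ) = (17.77 − 18.0699)/(14.98 − 18.0699) = 0.0970634
t = −453.004 · ln(0.0970634) = 1056.58 s.

1057 s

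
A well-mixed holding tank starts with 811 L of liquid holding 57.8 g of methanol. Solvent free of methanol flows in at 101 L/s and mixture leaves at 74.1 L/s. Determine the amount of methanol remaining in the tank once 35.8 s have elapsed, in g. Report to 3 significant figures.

Let m(t) be the amount of methanol. Volume: V(t) = V₀ + (Q_in − Q_out) t = 811 + 26.900 t; V(35.8) = 1774.0 L.
Solute balance: dm/dt = 0 − Q_out C = −Q_out m/V(t).
dm/m = −Q_out dt/(V₀ + 26.900 t); integrating gives ln(m/m₀) = −(Q_out/(Q_in−Q_out)) ln(V/V₀).
m = m₀ (V₀/V)^(Q_out/(Q_in−Q_out)) = 57.8 × (811/1774.0)^(2.7546) = 6.6914 g.

6.69 g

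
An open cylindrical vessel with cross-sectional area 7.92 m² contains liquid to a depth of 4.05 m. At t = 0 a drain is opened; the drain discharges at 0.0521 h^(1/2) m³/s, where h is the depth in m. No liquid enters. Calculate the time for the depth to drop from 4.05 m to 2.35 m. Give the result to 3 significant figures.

146 s

Unsteady balance on liquid volume: A dh/dt = −0.0521 √h.
This is separable: 2 d(√h)/dt = −0.0521/A, so √h = √h₀ − (0.0521/(2A)) t.
t = 2A(√h₀ − √h)/0.0521 = 2·7.92·(√4.05 − √2.35)/0.0521
  = 15.840 × (2.0125 − 1.5330) / 0.0521 = 145.78 s.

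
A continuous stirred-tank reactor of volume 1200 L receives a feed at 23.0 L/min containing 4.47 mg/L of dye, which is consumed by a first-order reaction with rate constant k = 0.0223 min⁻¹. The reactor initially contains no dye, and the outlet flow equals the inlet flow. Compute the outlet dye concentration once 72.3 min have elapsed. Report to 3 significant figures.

1.96 mg/L

V dC/dt = Q(C_in − C) − k V C.
This is linear with rate a = Q/V + k = 0.041467 min⁻¹.
C_ss = Q C_in/(Q + kV) = 2.0661 mg/L; C(t) = C_ss + (C₀ − C_ss) e^(−a t).
C(72.3) = 2.0661 + (-2.0661)·e^(−0.041467·72.3) = 2.0661 + (-2.0661)·0.049885 = 1.9630 mg/L.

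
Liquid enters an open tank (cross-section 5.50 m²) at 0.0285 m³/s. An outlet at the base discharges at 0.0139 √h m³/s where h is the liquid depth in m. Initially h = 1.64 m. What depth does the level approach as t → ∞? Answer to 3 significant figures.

4.20 m

A dh/dt = Q_in − 0.0139 √h. Steady state requires inflow = outflow:
Q_in = 0.0139 √h_ss ⇒ √h_ss = 0.0285/0.0139 = 2.0504.
h_ss = 2.0504² = 4.2040 m. (Since h₀ = 1.64 m < h_ss, the level will rise toward this value.)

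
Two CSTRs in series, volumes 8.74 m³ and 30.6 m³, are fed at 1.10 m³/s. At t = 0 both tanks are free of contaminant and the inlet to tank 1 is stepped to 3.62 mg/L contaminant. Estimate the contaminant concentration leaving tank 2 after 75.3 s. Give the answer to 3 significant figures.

3.28 mg/L

Time constants: τᵢ = Vᵢ/Q for each well-mixed tank.
τ₁ = 8.74/1.10 = 7.9455 s; τ₂ = 30.6/1.10 = 27.818 s.
Tank 1: C₁ = C_in(1 − e^(−t/τ₁)). Tank 2 (τ₁ ≠ τ₂): C₂ = C_in[1 − (τ₁ e^(−t/τ₁) − τ₂ e^(−t/τ₂))/(τ₁ − τ₂)].
At t = 75.3: e^(−t/τ₁) = 7.6584e-05, e^(−t/τ₂) = 0.066746.
C₂ = 3.62·[1 − (7.9455·7.6584e-05 − 27.818·0.066746)/(-19.873)] = 3.62·0.90660 = 3.2819 mg/L.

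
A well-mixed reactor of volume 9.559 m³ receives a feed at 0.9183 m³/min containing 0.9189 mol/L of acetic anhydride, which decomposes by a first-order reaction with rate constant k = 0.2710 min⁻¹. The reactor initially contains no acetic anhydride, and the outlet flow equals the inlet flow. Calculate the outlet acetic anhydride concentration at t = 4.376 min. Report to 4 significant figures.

V dC/dt = Q(C_in − C) − k V C.
This is linear with rate a = Q/V + k = 0.367067 min⁻¹.
C_ss = Q C_in/(Q + kV) = 0.240489 mol/L; C(t) = C_ss + (C₀ − C_ss) e^(−a t).
C(4.376) = 0.240489 + (-0.240489)·e^(−0.367067·4.376) = 0.240489 + (-0.240489)·0.200632 = 0.192239 mol/L.

0.1922 mol/L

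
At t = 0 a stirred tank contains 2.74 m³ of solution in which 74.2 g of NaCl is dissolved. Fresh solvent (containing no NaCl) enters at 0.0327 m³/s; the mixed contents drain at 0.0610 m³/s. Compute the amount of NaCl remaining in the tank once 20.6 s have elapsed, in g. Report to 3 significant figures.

44.3 g

Total volume: dV/dt = Q_in − Q_out = -0.028300 m³/s, so V(t) = 2.74 − 0.028300 t and V(20.6) = 2.1570 m³.
No NaCl enters, so dm/dt = −Q_out · (m/V).
dm/m = −Q_out dt/(V₀ − 0.028300 t); integrating gives ln(m/m₀) = −(Q_out/(Q_in−Q_out)) ln(V/V₀).
m = m₀ (V₀/V)^(Q_out/(Q_in−Q_out)) = 74.2 × (2.74/2.1570)^(-2.1555) = 44.305 g.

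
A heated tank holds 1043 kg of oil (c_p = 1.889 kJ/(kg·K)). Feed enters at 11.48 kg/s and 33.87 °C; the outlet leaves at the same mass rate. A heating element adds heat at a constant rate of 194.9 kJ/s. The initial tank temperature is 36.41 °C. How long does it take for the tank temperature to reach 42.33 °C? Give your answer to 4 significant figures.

227.4 s

M c_p dT/dt = ṁ c_p (T_in − T) + Q̇.
τ = M/ṁ = 90.8537 s; T_ss = T_in + Q̇/(ṁ c_p) = 42.8575 °C.
T(t) = T_ss + (T₀ − T_ss) e^(−t/τ). Set T = 42.33:
e^(−t/τ) = (42.33 − 42.8575)/(36.41 − 42.8575) = 0.0818120
t = −90.8537 · ln(0.0818120) = 227.437 s.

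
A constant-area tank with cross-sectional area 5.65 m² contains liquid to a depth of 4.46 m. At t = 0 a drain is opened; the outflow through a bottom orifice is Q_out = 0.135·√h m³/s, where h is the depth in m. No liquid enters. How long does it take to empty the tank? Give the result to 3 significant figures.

177 s

Accumulation of liquid (constant cross-section A): A dh/dt = −0.135 √h.
∫ h^(−1/2) dh = −(0.135/A) ∫ dt, giving 2√h = 2√h₀ − (0.135/A) t.
Set h = 0: 2√h₀ = (0.135/A) t_empty ⇒ t_empty = 2A√h₀/0.135.
t_empty = 2·5.65·√4.46/0.135 = 11.300·2.1119/0.135 = 176.77 s.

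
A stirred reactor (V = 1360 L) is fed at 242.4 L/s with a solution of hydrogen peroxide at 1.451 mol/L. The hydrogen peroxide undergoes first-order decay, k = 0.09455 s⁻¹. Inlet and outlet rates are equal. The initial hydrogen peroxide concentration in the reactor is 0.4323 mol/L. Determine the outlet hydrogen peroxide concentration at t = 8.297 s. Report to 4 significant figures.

Accumulation = in − out − consumed: V dC/dt = Q C_in − Q C − k V C.
dC/dt = (Q/V) C_in − (Q/V + k) C; effective rate a = Q/V + k = 0.178235 + 0.09455 = 0.272785 s⁻¹.
C_ss = Q C_in/(Q + kV) = 0.948069 mol/L; C(t) = C_ss + (C₀ − C_ss) e^(−a t).
C(8.297) = 0.948069 + (-0.515769)·e^(−0.272785·8.297) = 0.948069 + (-0.515769)·0.104007 = 0.894426 mol/L.

0.8944 mol/L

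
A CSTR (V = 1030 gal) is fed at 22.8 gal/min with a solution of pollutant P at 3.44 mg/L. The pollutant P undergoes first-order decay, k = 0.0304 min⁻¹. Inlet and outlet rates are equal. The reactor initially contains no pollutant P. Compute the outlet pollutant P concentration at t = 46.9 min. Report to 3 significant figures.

1.33 mg/L

Species balance: V dC/dt = Q C_in − Q C − k V C.
This is linear with rate a = Q/V + k = 0.052536 min⁻¹.
C_ss = Q C_in/(Q + kV) = 1.4494 mg/L; C(t) = C_ss + (C₀ − C_ss) e^(−a t).
C(46.9) = 1.4494 + (-1.4494)·e^(−0.052536·46.9) = 1.4494 + (-1.4494)·0.085099 = 1.3261 mg/L.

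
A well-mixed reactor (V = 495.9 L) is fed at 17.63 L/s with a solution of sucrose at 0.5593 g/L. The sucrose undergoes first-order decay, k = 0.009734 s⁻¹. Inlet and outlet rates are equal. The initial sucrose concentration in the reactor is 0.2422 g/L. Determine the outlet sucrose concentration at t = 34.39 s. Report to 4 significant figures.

0.3976 g/L

V dC/dt = Q(C_in − C) − k V C.
dC/dt = (Q/V) C_in − (Q/V + k) C; effective rate a = Q/V + k = 0.0355515 + 0.009734 = 0.0452855 s⁻¹.
C_ss = Q C_in/(Q + kV) = 0.439080 g/L; C(t) = C_ss + (C₀ − C_ss) e^(−a t).
C(34.39) = 0.439080 + (-0.196880)·e^(−0.0452855·34.39) = 0.439080 + (-0.196880)·0.210690 = 0.397599 g/L.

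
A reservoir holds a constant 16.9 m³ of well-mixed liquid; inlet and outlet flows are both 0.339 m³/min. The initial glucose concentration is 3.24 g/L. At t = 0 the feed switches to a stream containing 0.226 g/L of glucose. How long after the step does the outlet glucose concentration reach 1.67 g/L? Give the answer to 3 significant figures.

36.7 min

Accumulation = in − out for the solute gives V dC/dt = Q(C_in − C), so τ = V/Q = 49.853 min.
C(t) = C_in + (C₀ − C_in) e^(−t/τ). Set C = 1.67 and solve for t:
e^(−t/τ) = (C − C_in)/(C₀ − C_in) = (1.67 − 0.226)/(3.24 − 0.226) = 0.47910
t = −τ ln(…) = 49.853 × 0.73585 = 36.684 min.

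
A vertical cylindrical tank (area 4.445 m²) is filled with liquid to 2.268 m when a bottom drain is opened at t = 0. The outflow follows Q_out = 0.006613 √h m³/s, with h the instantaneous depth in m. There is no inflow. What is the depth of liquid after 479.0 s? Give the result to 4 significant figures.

A dh/dt = −Q_out = −0.006613 √h.
∫ h^(−1/2) dh = −(0.006613/A) ∫ dt, giving 2√h = 2√h₀ − (0.006613/A) t.
√h = √2.268 − 0.006613·479.0/(2·4.445) = 1.50599 − 0.356313 = 1.14967.
h = 1.14967² = 1.32175 m.

1.322 m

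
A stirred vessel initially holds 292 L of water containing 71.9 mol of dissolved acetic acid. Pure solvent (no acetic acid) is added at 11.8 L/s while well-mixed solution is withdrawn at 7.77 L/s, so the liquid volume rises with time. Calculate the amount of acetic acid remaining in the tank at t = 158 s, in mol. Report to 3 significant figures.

7.72 mol

Total volume: dV/dt = Q_in − Q_out = 4.0300 L/s, so V(t) = 292 + 4.0300 t and V(158) = 928.74 L.
Species balance (pure solvent in): dm/dt = −Q_out · m/V(t).
dm/m = −Q_out dt/(V₀ + 4.0300 t); integrating gives ln(m/m₀) = −(Q_out/(Q_in−Q_out)) ln(V/V₀).
m = m₀ (V₀/V)^(Q_out/(Q_in−Q_out)) = 71.9 × (292/928.74)^(1.9280) = 7.7244 mol.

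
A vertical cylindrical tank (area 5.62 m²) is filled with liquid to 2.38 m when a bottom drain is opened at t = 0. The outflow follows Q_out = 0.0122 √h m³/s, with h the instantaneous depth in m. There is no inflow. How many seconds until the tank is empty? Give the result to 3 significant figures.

1420 s

Accumulation of liquid (constant cross-section A): A dh/dt = −0.0122 √h.
This is separable: 2 d(√h)/dt = −0.0122/A, so √h = √h₀ − (0.0122/(2A)) t.
Set h = 0: 2√h₀ = (0.0122/A) t_empty ⇒ t_empty = 2A√h₀/0.0122.
t_empty = 2·5.62·√2.38/0.0122 = 11.240·1.5427/0.0122 = 1421.3 s.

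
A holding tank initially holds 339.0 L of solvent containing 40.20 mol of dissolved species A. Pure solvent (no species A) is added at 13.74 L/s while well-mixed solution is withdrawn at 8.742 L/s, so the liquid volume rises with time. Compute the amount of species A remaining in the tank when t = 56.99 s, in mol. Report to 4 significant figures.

Let m(t) be the amount of species A. Volume: V(t) = V₀ + (Q_in − Q_out) t = 339.0 + 4.99800 t; V(56.99) = 623.836 L.
No species A enters, so dm/dt = −Q_out · (m/V).
Separate: dm/m = −Q_out dt/V(t) ⇒ ln(m/m₀) = −(Q_out/(Q_in−Q_out)) ln(V/V₀).
m = m₀ (V₀/V)^(Q_out/(Q_in−Q_out)) = 40.20 × (339.0/623.836)^(1.74910) = 13.8338 mol.

13.83 mol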